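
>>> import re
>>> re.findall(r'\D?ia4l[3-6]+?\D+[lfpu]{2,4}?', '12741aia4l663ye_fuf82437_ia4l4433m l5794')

Pattern: optionally a non-digit, then the literal 'ia4', then the literal 'l'; then one or more of a character in [3-6] (lazy), then one or more of a non-digit, then 2 to 4 of one of [lfpu] (lazy).
Scanning left to right: at [5:19] → 'aia4l663ye_fuf'.
`findall` yields the raw match text (1 of them) because the pattern has no groups.

['aia4l663ye_fuf']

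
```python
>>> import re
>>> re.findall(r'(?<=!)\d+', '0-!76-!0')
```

Because the assertion is zero-width, the text it checks is not consumed and won't appear in the result.
No capturing groups, so `findall` returns the 2 full match strings.

['76', '0']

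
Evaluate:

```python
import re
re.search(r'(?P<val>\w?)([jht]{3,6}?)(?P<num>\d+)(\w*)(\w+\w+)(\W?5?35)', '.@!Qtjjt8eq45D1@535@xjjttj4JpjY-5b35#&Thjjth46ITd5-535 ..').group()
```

'Qtjjt8eq45D1@535'

This matches optionally a word character (captured as 'val'); then 3 to 6 of one of [jht] (lazy) (captured); then one or more of a digit (captured as 'num'); then zero or more of a word character (captured); then one or more of a word character, then one or more of a word character (captured); then optionally a non-word character, then optionally the literal '5', then the literal '35' (captured).
`re.search` tries every starting position until one works.
The match spans [3:19] → 'Qtjjt8eq45D1@535'.
Captured: group 1 = 'Q', group 2 = 'tjjt', group 3 = '8', group 4 = 'eq45', group 5 = 'D1', group 6 = '@535'.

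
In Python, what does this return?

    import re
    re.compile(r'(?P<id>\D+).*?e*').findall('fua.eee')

The pattern matches one or more of a non-digit (captured as 'id'); then zero or more of any character (lazy), then zero or more of a literal 'e'.
Walking the string: at [0:7] match 'fua.eee', group 1 = 'fua.eee'.
With a single group, `findall` returns only what that group captured — 1 item.

['fua.eee']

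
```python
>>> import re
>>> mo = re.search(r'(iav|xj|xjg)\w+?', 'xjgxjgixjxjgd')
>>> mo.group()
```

Alternation isn't longest-match — the leftmost alternative that fits at this position is chosen.
`search` walks the string left to right and returns the first match it finds.
The match spans [0:3] → 'xjg'.
Captured: group 1 = 'xj'.

'xjg'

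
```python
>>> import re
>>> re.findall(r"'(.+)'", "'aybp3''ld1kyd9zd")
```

Scanning left to right: at [0:8] match "'aybp3''", group 1 = "aybp3'".
One capturing group, so `findall` returns just the captured substring from the one match — 1 in all.

["aybp3'"]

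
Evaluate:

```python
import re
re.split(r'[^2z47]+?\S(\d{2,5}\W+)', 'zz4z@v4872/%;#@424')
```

The pattern matches one or more of any character except [2z47] (lazy), then a non-whitespace character; then 2 to 5 of a digit, then one or more of a non-word character (captured).
Lazy quantifiers expand one character at a time until the remainder of the pattern can match.
Matches to split on: at [4:15] → '@v4872/%;#@'.
With a capturing group present, the delimiter's captured portion is kept in the result list.

['zz4z', '4872/%;#@', '424']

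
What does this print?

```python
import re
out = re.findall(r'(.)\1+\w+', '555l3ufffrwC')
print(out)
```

['5']

A backreference is literal: `\1` must see the identical characters the first group matched.
Scanning left to right: at [0:12] match '555l3ufffrwC', group 1 = '5'.
With a single group, `findall` returns only what that group captured — 1 item.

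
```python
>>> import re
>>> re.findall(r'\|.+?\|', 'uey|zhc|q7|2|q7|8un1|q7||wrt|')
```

`findall` yields the raw match text (4 of them) because the pattern has no groups.

['|zhc|', '|2|', '|8un1|', '||wrt|']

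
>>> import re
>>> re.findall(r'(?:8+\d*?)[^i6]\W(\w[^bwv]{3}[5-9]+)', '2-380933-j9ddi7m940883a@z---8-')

Pattern: one or more of the literal '8', then zero or more of a digit (lazy) (non-capturing group); then any character except [i6], then a non-word character; then a word character, then exactly 3 of any character except [bwv], then one or more of a character in [5-9] (captured).
Walking the string: at [19:29] match '883a@z---8', group 1 = 'z---8'.
With a single group, `findall` returns only what that group captured — 1 item.

['z---8']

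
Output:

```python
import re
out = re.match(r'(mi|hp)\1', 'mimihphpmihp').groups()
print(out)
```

('mi',)

The match spans [0:4] → 'mimi'.
Captured: group 1 = 'mi'.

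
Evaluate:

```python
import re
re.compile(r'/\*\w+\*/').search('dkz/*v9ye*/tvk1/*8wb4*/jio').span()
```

(3, 11)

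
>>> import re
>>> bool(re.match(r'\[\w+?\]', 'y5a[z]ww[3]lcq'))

`re.match` only tries the pattern at the start of the string.
Here position 0 doesn't satisfy it, so the call returns None, and `bool(None)` is False.

False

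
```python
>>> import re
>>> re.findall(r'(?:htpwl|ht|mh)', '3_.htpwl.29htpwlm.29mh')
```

Alternation tries branches left to right and keeps the first one that lets the overall match succeed at that position.
With no groups in the pattern, `findall` gives back each whole match — 3 here.

['htpwl', 'htpwl', 'mh']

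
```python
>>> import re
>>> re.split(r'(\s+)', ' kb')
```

['', ' ', 'kb']

The pattern matches one or more of whitespace (captured).
Matches to split on: at [0:1] → ' '.
Because the pattern has a capturing group, `split` also inserts each captured text between the pieces.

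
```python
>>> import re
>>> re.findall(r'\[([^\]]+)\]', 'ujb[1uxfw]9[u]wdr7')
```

['1uxfw', 'u']

Scanning left to right: at [3:10] match '[1uxfw]', group 1 = '1uxfw'; at [11:14] match '[u]', group 1 = 'u'.
Because there's exactly one group, `findall` drops the full match and keeps group 1 from each hit.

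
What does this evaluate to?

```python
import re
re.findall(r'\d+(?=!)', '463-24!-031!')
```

The lookaround is zero-width — it requires the adjacent text to match without consuming it, so the asserted text isn't part of the match.
Scanning left to right: at [4:6] → '24'; at [8:11] → '031'.
No capturing groups, so `findall` returns the 2 full match strings.

['24', '031']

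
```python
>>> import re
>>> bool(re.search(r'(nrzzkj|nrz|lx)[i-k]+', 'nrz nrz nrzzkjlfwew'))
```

`search` walks the string left to right and returns the first match it finds.
Here no position works, so the call returns None, and `bool(None)` is False.

False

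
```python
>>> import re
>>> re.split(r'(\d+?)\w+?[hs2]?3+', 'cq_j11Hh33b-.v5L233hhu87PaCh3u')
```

['cq_j', '1', 'b-.v', '5', 'hhu', '8', 'u']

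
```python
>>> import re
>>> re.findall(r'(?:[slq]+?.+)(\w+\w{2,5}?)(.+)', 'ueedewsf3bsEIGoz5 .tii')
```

[('oz5', ' .tii')]

`findall` packs the 2 group values into a tuple for every match.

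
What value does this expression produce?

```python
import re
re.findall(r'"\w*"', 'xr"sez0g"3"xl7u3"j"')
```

['"sez0g"', '"xl7u3"']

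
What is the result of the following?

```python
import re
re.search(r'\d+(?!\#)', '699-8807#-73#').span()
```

Because the assertion is negative and zero-width, positions next to the forbidden text are skipped.
`re.search` tries every starting position until one works.
The match spans [0:3] → '699'.

(0, 3)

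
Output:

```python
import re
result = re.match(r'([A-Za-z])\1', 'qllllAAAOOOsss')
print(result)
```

None

A backreference is literal: `\1` must see the identical characters the first group matched.
With `match`, the pattern is implicitly anchored at the beginning.
Here the string doesn't start with a match, so the call returns None.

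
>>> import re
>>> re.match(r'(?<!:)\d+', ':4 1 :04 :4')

With `match`, the pattern is implicitly anchored at the beginning.
Here the string doesn't start with a match, so the call returns None.

None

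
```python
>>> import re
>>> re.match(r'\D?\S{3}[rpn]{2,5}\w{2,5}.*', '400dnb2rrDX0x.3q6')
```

This matches optionally a non-digit, then exactly 3 of a non-whitespace character, then 2 to 5 of one of [rpn]; then 2 to 5 of a word character, then zero or more of any character.
With `match`, the pattern is implicitly anchored at the beginning.
Here the string doesn't start with a match, so the call returns None.

None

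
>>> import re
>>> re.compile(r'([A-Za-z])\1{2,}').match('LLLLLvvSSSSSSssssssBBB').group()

`\1` is not a pattern — it's the concrete string captured by group 1, re-applied verbatim.
`re.match` only tries the pattern at the start of the string.
The match spans [0:5] → 'LLLLL'.
Captured: group 1 = 'L'.

'LLLLL'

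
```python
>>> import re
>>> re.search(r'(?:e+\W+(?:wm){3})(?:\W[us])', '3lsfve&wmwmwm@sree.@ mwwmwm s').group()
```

This matches one or more of a literal 'e', then one or more of a non-word character, then the literal 'wm' repeated 3 times (non-capturing group); then a non-word character, then one of [us] (non-capturing group).
Unlike `match`, `search` isn't anchored — it looks for the pattern anywhere in the string.
The match spans [5:15] → 'e&wmwmwm@s'.

'e&wmwmwm@s'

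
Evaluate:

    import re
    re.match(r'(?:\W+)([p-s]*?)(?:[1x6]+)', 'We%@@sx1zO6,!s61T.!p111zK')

`re.match` only tries the pattern at the start of the string.
Here the string doesn't start with a match, so the call returns None.

None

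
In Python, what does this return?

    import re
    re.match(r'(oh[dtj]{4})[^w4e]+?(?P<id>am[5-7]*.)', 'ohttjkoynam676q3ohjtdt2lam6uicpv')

`match` is anchored at position 0; if the pattern doesn't fit there, it returns None.
Here the pattern fails at index 0, so the call returns None.

None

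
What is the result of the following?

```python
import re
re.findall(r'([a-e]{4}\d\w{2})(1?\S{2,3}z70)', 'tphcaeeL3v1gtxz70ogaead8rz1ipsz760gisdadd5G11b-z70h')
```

The pattern matches exactly 4 of a character in [a-e], then a digit, then exactly 2 of a word character (captured); then optionally the literal '1', then 2 to 3 of a non-whitespace character, then the literal 'z70' (captured).
Walking the string: at [37:50] match 'dadd5G11b-z70', groups = ('dadd5G1', '1b-z70').
With 2 capturing groups, `findall` returns a 2-tuple per match.

[('dadd5G1', '1b-z70')]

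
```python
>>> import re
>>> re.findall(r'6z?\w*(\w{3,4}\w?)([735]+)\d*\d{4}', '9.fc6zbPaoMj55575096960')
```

The pattern matches the literal '6', then optionally a literal 'z', then zero or more of a word character; then 3 to 4 of a word character, then optionally a word character (captured); then one or more of one of [735] (captured); then zero or more of a digit, then exactly 4 of a digit.
Scanning left to right: at [4:23] match '6zbPaoMj55575096960', groups = ('557', '5').
2 groups means the one result is a tuple of 2 captured strings — 1 here.

[('557', '5')]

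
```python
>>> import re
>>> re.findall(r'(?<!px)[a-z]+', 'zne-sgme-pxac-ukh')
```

['zne', 'sgme', 'pxac', 'ukh']

A negative assertion filters positions out without eating any characters.
Matches: at [0:3] → 'zne'; at [4:8] → 'sgme'; at [9:13] → 'pxac'; at [14:17] → 'ukh'.
Since nothing is captured, `findall` lists the 4 matched substrings directly.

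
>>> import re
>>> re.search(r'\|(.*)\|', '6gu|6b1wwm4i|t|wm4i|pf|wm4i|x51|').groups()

Unlike `match`, `search` isn't anchored — it looks for the pattern anywhere in the string.
The match spans [3:32] → '|6b1wwm4i|t|wm4i|pf|wm4i|x51|'.
Captured: group 1 = '6b1wwm4i|t|wm4i|pf|wm4i|x51'.

('6b1wwm4i|t|wm4i|pf|wm4i|x51',)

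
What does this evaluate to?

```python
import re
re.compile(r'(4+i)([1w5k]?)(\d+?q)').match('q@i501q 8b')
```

None

`re.match` won't scan ahead — the pattern has to work from the very first character.
Here the string doesn't start with a match, so the call returns None.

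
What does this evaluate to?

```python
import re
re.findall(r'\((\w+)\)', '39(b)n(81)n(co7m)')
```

['b', '81', 'co7m']

Scanning left to right: at [2:5] match '(b)', group 1 = 'b'; at [6:10] match '(81)', group 1 = '81'; at [11:17] match '(co7m)', group 1 = 'co7m'.
One capturing group, so `findall` returns just the captured substring from each match — 3 in all.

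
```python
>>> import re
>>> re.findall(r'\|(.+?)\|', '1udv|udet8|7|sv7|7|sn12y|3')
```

Walking the string: at [4:11] match '|udet8|', group 1 = 'udet8'; at [12:17] match '|sv7|', group 1 = 'sv7'; at [18:25] match '|sn12y|', group 1 = 'sn12y'.
With a single group, `findall` returns only what that group captured — 3 items.

['udet8', 'sv7', 'sn12y']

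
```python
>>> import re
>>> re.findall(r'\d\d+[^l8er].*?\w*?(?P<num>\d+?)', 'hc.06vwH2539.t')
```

This matches a digit, then one or more of a digit, then any character except [l8er]; then zero or more of any character (lazy), then zero or more of a word character (lazy); then one or more of a digit (lazy) (captured as 'num').
One capturing group, so `findall` returns just the captured substring from the one match — 1 in all.

['2']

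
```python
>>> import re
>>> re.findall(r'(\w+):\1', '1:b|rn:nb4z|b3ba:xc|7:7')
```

`\1` has to match the exact text group 1 already captured.
Scanning left to right: at [5:8] match 'n:n', group 1 = 'n'; at [20:23] match '7:7', group 1 = '7'.
One capturing group, so `findall` returns just the captured substring from each match — 2 in all.

['n', '7']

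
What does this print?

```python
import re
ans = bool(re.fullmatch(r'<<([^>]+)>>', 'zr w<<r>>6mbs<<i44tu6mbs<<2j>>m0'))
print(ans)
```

False

`re.fullmatch` is like wrapping the pattern in `^…$` (in single-line mode).
Here the pattern can't cover the whole string, so the call returns None, and `bool(None)` is False.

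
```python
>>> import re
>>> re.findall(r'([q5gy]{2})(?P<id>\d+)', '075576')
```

The pattern matches exactly 2 of one of [q5gy] (captured); then one or more of a digit (captured as 'id').
With 2 capturing groups, `findall` returns a 2-tuple per match.

[('55', '76')]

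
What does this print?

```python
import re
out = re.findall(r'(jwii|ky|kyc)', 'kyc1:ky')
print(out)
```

['ky', 'ky']

Alternation tries branches left to right and keeps the first one that lets the overall match succeed at that position.
With a single group, `findall` returns only what that group captured — 2 items.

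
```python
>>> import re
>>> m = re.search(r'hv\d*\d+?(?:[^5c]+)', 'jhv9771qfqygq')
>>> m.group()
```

The pattern matches the literal 'hv', then zero or more of a digit, then one or more of a digit (lazy); then one or more of any character except [5c] (non-capturing group).
Unlike `match`, `search` isn't anchored — it looks for the pattern anywhere in the string.
The match spans [1:13] → 'hv9771qfqygq'.

'hv9771qfqygq'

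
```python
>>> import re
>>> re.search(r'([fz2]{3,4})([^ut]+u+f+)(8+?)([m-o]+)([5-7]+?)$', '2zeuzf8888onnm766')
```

The pattern matches 3 to 4 of one of [fz2] (captured); then one or more of any character except [ut], then one or more of the literal 'u', then one or more of the literal 'f' (captured); then one or more of a literal '8' (lazy) (captured); then one or more of a character in [m-o] (captured); then one or more of a character in [5-7] (lazy) (captured); then anchored at the end.
`search` walks the string left to right and returns the first match it finds.
Here the pattern never matches, so the call returns None.

None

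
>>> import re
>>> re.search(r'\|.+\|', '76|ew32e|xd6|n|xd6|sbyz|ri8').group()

'|ew32e|xd6|n|xd6|sbyz|'

`search` walks the string left to right and returns the first match it finds.
The match spans [2:24] → '|ew32e|xd6|n|xd6|sbyz|'.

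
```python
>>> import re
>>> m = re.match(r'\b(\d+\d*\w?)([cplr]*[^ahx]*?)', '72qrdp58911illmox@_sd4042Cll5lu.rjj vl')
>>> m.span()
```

(0, 4)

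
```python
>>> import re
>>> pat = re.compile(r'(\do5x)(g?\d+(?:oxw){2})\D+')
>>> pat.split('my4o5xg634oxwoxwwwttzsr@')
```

['my', '4o5x', 'g634oxwoxw', '']

Pattern: a digit, then the literal 'o5x' (captured); then optionally a literal 'g', then one or more of a digit, then the literal 'oxw' repeated 2 times (captured); then one or more of a non-digit.
Matches to split on: at [2:24] → '4o5xg634oxwoxwwwttzsr@'.
The group in the pattern means `split` returns the separators' captures alongside the pieces.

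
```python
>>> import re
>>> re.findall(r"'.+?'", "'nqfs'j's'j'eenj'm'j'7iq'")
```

["'nqfs'", "'s'", "'eenj'", "'j'"]

A non-greedy quantifier consumes as few characters as it can — just enough that the remainder of the pattern still matches from where it stops; whatever follows it matches normally.
Matches: at [0:6] → "'nqfs'"; at [7:10] → "'s'"; at [11:17] → "'eenj'"; at [18:21] → "'j'".
No capturing groups, so `findall` returns the 4 full match strings.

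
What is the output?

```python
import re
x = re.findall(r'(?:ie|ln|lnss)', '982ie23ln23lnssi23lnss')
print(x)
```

['ie', 'ln', 'ln', 'ln']

`|` is ordered: at each position the engine commits to the first alternative that works.
`findall` yields the raw match text (4 of them) because the pattern has no groups.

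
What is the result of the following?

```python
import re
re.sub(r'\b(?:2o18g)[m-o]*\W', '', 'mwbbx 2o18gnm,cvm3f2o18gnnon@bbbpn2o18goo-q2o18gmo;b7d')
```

The pattern matches a word boundary (`\b`, zero-width); then the literal '2o1', then the literal '8g' (non-capturing group); then zero or more of a character in [m-o], then a non-word character.
`sub` substitutes '' at each match site.

'mwbbx cvm3f2o18gnnon@bbbpn2o18goo-q2o18gmo;b7d'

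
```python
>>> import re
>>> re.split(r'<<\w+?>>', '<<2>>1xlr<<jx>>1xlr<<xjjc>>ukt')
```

Splitting on the pattern gives 4 pieces.

['', '1xlr', '1xlr', 'ukt']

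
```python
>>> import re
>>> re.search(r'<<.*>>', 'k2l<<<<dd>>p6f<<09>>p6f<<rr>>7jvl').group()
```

`re.search` scans for the first position where the pattern succeeds.
The match spans [3:29] → '<<<<dd>>p6f<<09>>p6f<<rr>>'.

'<<<<dd>>p6f<<09>>p6f<<rr>>'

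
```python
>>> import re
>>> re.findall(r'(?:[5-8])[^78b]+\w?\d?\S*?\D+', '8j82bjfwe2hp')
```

['8j82bjfwe']

The pattern matches a character in [5-8] (non-capturing group); then one or more of any character except [78b], then optionally a word character; then optionally a digit, then zero or more of a non-whitespace character (lazy), then one or more of a non-digit.
Matches: at [0:9] → '8j82bjfwe'.
Since nothing is captured, `findall` lists the 1 matched substring directly.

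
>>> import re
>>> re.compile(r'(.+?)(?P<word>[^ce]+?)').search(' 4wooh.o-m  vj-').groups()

The match spans [0:2] → ' 4'.
Captured: group 1 = ' ', group 2 = '4'.

(' ', '4')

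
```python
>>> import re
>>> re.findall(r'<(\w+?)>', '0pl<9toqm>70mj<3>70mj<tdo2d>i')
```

`findall` collects group 1 from each match (3 total).

['9toqm', '3', 'tdo2d']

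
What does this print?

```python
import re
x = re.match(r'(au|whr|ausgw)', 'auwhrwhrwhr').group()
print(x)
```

au

`match` is anchored at position 0; if the pattern doesn't fit there, it returns None.
The match spans [0:2] → 'au'.
Captured: group 1 = 'au'.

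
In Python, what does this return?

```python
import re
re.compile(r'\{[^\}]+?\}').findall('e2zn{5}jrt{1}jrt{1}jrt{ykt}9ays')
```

Scanning left to right: at [4:7] → '{5}'; at [10:13] → '{1}'; at [16:19] → '{1}'; at [22:27] → '{ykt}'.
No capturing groups, so `findall` returns the 4 full match strings.

['{5}', '{1}', '{1}', '{ykt}']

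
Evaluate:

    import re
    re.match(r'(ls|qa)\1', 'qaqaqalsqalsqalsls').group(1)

'qa'

A backreference is literal: `\1` must see the identical characters the first group matched.
`re.match` won't scan ahead — the pattern has to work from the very first character.
The match spans [0:4] → 'qaqa'.
Captured: group 1 = 'qa'.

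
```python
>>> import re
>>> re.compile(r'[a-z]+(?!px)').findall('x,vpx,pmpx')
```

`(?!…)`/`(?<!…)` only lets a position through if the neighbouring text does NOT match; no characters are consumed.
Walking the string: at [0:1] → 'x'; at [2:5] → 'vpx'; at [6:10] → 'pmpx'.
Since nothing is captured, `findall` lists the 3 matched substrings directly.

['x', 'vpx', 'pmpx']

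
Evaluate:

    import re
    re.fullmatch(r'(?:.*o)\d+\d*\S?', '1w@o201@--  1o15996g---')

None

Pattern: zero or more of any character, then a literal 'o' (non-capturing group); then one or more of a digit; then zero or more of a digit, then optionally a non-whitespace character.
For `fullmatch`, every character of the input must be accounted for by the pattern.
Here the pattern can't cover the whole string, so the call returns None.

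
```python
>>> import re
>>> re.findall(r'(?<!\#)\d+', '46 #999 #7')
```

['46', '99']

Because the assertion is negative and zero-width, positions next to the forbidden text are skipped.
Since nothing is captured, `findall` lists the 2 matched substrings directly.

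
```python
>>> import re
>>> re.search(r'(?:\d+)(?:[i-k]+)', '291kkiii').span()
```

(0, 8)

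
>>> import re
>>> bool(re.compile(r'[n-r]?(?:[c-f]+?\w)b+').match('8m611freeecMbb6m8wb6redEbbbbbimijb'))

False

Pattern: optionally a character in [n-r]; then one or more of a character in [c-f] (lazy), then a word character (non-capturing group); then one or more of a literal 'b'.
With `match`, the pattern is implicitly anchored at the beginning.
Here position 0 doesn't satisfy it, so the call returns None, and `bool(None)` is False.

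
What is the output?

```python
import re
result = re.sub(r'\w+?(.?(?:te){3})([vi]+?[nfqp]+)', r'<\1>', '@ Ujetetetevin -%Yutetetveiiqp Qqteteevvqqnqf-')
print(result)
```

Because the quantifier is non-greedy, it stops expanding at the earliest point where the rest of the pattern can succeed.
The replacement refers to a captured group, so each match is rewritten using its own captured text.

@ <etetete> -%Yutetetveiiqp Qqteteevvqqnqf-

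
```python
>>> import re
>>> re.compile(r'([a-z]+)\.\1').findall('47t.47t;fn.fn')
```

['fn']

A backreference is literal: `\1` must see the identical characters the first group matched.
Scanning left to right: at [8:13] match 'fn.fn', group 1 = 'fn'.
One capturing group, so `findall` returns just the captured substring from the one match — 1 in all.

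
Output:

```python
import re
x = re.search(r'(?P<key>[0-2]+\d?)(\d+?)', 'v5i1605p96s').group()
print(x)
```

160

Lazy quantifiers expand one character at a time until the remainder of the pattern can match.
The match spans [3:6] → '160'.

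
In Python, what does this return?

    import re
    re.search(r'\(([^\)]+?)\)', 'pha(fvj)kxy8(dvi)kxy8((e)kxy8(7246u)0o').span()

(3, 8)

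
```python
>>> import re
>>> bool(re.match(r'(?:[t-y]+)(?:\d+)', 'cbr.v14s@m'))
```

False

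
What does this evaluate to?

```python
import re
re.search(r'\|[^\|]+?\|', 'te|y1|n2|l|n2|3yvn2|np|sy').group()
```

'|y1|'

The match spans [2:6] → '|y1|'.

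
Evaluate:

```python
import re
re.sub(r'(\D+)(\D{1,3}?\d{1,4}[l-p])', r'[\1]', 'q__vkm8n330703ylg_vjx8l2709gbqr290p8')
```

'[q__vk]330703[ylg_vj]2709[gbq]8'

`\1` in the replacement pulls in group 1's text for each match.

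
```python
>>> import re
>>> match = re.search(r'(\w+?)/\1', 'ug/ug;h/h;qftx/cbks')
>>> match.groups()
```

('ug',)

The match spans [0:5] → 'ug/ug'.
Captured: group 1 = 'ug'.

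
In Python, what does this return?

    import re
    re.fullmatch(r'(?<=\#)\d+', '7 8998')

None

`re.fullmatch` requires the pattern to consume the entire string.
Here the string isn't matched end-to-end, so the call returns None.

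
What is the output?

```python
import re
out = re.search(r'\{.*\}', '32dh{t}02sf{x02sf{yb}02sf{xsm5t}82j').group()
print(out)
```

{t}02sf{x02sf{yb}02sf{xsm5t}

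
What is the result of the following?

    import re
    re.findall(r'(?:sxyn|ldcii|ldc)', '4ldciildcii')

Alternation isn't longest-match — the leftmost alternative that fits at this position is chosen.
`findall` yields the raw match text (2 of them) because the pattern has no groups.

['ldcii', 'ldcii']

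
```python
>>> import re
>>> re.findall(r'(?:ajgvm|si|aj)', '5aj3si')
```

['aj', 'si']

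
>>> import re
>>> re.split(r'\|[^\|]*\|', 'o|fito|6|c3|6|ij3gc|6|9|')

`split` removes every match and returns the 5 fragments in between.

['o', '6', '6', '6', '']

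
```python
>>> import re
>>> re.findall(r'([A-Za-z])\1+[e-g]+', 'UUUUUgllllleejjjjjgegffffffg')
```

['U', 'l', 'j']

A backreference is literal: `\1` must see the identical characters the first group matched.
With a single group, `findall` returns only what that group captured — 3 items.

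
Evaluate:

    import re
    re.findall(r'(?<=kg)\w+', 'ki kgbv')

The positive lookaround only admits positions where the adjacent text matches; those characters stay outside the span.
Since nothing is captured, `findall` lists the 1 matched substring directly.

['bv']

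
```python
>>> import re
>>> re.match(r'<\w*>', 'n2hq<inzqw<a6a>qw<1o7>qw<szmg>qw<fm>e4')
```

`match` is anchored at position 0; if the pattern doesn't fit there, it returns None.
Here the string doesn't start with a match, so the call returns None.

None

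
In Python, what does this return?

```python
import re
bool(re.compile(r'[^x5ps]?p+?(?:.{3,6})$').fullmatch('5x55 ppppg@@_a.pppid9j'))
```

False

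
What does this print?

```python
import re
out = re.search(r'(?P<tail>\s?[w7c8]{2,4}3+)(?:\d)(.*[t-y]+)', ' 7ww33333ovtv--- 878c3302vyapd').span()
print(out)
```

(0, 27)

Pattern: optionally whitespace, then 2 to 4 of one of [w7c8], then one or more of a literal '3' (captured as 'tail'); then a digit (non-capturing group); then zero or more of any character, then one or more of a character in [t-y] (captured).
`re.search` scans for the first position where the pattern succeeds.
The match spans [0:27] → ' 7ww33333ovtv--- 878c3302vy'.
Captured: group 1 = ' 7ww3333', group 2 = 'ovtv--- 878c3302vy'.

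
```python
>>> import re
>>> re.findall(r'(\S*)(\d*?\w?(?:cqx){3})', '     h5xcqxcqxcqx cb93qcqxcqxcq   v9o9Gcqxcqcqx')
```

[('h5x', 'cqxcqxcqx')]

2 groups means the one result is a tuple of 2 captured strings — 1 here.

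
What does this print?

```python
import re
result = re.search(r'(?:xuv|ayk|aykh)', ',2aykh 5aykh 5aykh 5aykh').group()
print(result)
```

ayk

Alternation tries branches left to right and keeps the first one that lets the overall match succeed at that position.
`re.search` tries every starting position until one works.
The match spans [2:5] → 'ayk'.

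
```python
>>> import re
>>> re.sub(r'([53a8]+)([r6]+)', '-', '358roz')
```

This matches one or more of one of [53a8] (captured); then one or more of one of [r6] (captured).
Matches: at [0:4] → '358r'.
`sub` substitutes '-' at each match site.

'-oz'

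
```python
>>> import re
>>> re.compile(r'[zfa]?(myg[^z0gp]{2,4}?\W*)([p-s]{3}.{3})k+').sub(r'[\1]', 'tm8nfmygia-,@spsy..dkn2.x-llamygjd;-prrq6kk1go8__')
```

'tm8nfmygia-,@spsy..dkn2.x-ll[mygjd;-]1go8__'

This matches optionally one of [zfa]; then the literal 'myg', then 2 to 4 of any character except [z0gp] (lazy), then zero or more of a non-word character (captured); then exactly 3 of a character in [p-s], then exactly 3 of any character (captured); then one or more of a literal 'k'.
Matches: at [28:43] → 'amygjd;-prrq6kk'.
`\1` in the replacement pulls in group 1's text for each match.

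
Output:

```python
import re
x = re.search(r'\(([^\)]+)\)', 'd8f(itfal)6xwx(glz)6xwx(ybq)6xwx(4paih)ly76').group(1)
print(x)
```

itfal

`re.search` scans for the first position where the pattern succeeds.
The match spans [3:10] → '(itfal)'.
Captured: group 1 = 'itfal'.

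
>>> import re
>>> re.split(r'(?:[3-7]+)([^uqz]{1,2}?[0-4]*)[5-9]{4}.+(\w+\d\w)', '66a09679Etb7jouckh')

The pattern matches one or more of a character in [3-7] (non-capturing group); then 1 to 2 of any character except [uqz] (lazy), then zero or more of a character in [0-4] (captured); then exactly 4 of a character in [5-9]; then one or more of any character; then one or more of a word character, then a digit, then a word character (captured).
Matches to split on: at [0:13] → '66a09679Etb7j'.
Because the pattern has a capturing group, `split` also inserts each captured text between the pieces.

['', 'a0', 'b7j', 'ouckh']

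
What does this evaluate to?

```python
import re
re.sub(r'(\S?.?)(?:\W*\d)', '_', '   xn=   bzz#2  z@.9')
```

'   xn=   b_  _'

Each match is replaced by '_'.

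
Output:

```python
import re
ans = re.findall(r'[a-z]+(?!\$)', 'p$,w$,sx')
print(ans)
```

['sx']

The negative lookaround is zero-width — it rules out positions where the adjacent text would match, without consuming anything.
Scanning left to right: at [6:8] → 'sx'.
With no groups in the pattern, `findall` gives back each whole match — 1 here.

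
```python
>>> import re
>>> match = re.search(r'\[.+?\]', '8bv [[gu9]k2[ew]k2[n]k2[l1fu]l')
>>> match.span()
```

Because the quantifier is non-greedy, it stops expanding at the earliest point where the rest of the pattern can succeed.
The match spans [4:10] → '[[gu9]'.

(4, 10)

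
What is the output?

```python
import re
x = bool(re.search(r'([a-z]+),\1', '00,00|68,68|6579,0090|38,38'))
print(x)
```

`\1` has to match the exact text group 1 already captured.
Here nothing in the string fits, so the call returns None, and `bool(None)` is False.

False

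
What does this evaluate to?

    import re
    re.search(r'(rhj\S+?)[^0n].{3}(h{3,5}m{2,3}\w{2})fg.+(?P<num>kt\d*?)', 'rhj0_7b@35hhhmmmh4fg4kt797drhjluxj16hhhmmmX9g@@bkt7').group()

With the lazy modifier that quantifier settles for the fewest repetitions that let the rest of the pattern succeed (the atoms after it are unaffected and can still be greedy).
The match spans [0:50] → 'rhj0_7b@35hhhmmmh4fg4kt797drhjluxj16hhhmmmX9g@@bkt'.

'rhj0_7b@35hhhmmmh4fg4kt797drhjluxj16hhhmmmX9g@@bkt'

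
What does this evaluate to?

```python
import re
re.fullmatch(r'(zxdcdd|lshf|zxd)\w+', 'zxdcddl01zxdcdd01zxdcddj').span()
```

(0, 24)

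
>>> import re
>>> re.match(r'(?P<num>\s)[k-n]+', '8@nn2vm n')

With `match`, the pattern is implicitly anchored at the beginning.
Here the pattern fails at index 0, so the call returns None.

None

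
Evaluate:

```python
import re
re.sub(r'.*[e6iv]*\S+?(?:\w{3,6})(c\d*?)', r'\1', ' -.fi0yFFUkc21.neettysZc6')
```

The pattern matches zero or more of any character, then zero or more of one of [e6iv], then one or more of a non-whitespace character (lazy); then 3 to 6 of a word character (non-capturing group); then a literal 'c', then zero or more of a digit (lazy) (captured).
Matches: at [0:24] → ' -.fi0yFFUkc21.neettysZc'.
Each match is replaced using the text its own group 1 captured.

'c6'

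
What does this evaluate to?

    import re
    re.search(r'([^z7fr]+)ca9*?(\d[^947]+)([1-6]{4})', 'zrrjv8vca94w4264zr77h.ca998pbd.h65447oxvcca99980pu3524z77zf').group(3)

'4264'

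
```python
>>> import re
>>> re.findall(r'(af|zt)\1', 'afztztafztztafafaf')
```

['zt', 'zt', 'af']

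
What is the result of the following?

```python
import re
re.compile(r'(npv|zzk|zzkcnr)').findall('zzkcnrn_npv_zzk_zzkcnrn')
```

['zzk', 'npv', 'zzk', 'zzk']

Alternation isn't longest-match — the leftmost alternative that fits at this position is chosen.
Walking the string: at [0:3] match 'zzk', group 1 = 'zzk'; at [8:11] match 'npv', group 1 = 'npv'; at [12:15] match 'zzk', group 1 = 'zzk'; at [16:19] match 'zzk', group 1 = 'zzk'.
Because there's exactly one group, `findall` drops the full match and keeps group 1 from each hit.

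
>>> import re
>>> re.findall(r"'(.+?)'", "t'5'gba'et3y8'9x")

['5', 'et3y8']

Lazy quantifiers expand one character at a time until the remainder of the pattern can match.
Scanning left to right: at [1:4] match "'5'", group 1 = '5'; at [7:14] match "'et3y8'", group 1 = 'et3y8'.
`findall` collects group 1 from each match (2 total).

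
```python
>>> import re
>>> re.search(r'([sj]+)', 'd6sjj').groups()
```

('sjj',)

This matches one or more of one of [sj] (captured).
Unlike `match`, `search` isn't anchored — it looks for the pattern anywhere in the string.
The match spans [2:5] → 'sjj'.
Captured: group 1 = 'sjj'.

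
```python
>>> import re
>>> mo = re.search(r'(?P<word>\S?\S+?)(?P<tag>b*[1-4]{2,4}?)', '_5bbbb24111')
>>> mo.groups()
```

('_5', 'bbbb24')

This matches optionally a non-whitespace character, then one or more of a non-whitespace character (lazy) (captured as 'word'); then zero or more of a literal 'b', then 2 to 4 of a character in [1-4] (lazy) (captured as 'tag').
With the lazy modifier that quantifier settles for the fewest repetitions that let the rest of the pattern succeed (the atoms after it are unaffected and can still be greedy).
`re.search` tries every starting position until one works.
The match spans [0:8] → '_5bbbb24'.
Captured: group 1 = '_5', group 2 = 'bbbb24'.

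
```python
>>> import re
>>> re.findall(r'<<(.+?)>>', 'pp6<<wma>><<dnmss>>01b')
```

['wma', 'dnmss']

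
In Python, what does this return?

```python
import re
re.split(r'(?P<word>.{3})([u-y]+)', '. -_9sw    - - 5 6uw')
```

['. -', '_9s', 'w', '    - - ', '5 6', 'uw', '']

The pattern matches exactly 3 of any character (captured as 'word'); then one or more of a character in [u-y] (captured).
Matches to split on: at [3:7] → '_9sw'; at [15:20] → '5 6uw'.
The group in the pattern means `split` returns the separators' captures alongside the pieces.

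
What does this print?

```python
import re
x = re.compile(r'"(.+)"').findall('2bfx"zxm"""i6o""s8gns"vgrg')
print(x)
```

With a single group, `findall` returns only what that group captured — 1 item.

['zxm"""i6o""s8gns']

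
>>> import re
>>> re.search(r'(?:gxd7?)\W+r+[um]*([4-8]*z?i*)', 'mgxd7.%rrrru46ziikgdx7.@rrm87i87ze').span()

(1, 17)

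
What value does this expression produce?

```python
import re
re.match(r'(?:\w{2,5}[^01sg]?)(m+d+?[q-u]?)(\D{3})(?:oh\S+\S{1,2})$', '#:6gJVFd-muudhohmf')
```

None

`match` is anchored at position 0; if the pattern doesn't fit there, it returns None.
Here the string doesn't start with a match, so the call returns None.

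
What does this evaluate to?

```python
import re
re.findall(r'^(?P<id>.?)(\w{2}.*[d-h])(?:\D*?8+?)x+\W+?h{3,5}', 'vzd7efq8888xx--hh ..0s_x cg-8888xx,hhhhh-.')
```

2 groups means the one result is a tuple of 2 captured strings — 1 here.

[('v', 'zd7efq8888xx--hh ..0s_x cg')]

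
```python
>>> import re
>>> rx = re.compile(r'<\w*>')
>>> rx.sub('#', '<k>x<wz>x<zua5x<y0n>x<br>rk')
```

'#x#x<zua5x#x#rk'

Each match is replaced by '#'.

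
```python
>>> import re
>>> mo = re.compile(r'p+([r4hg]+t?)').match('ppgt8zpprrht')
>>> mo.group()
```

With `match`, the pattern is implicitly anchored at the beginning.
The match spans [0:4] → 'ppgt'.

'ppgt'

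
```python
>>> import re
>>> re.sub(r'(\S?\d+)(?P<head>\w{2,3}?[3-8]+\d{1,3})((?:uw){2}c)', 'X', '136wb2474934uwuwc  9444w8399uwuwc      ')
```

'X  X      '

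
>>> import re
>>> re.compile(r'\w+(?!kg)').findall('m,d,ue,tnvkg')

A negative assertion filters positions out without eating any characters.
Scanning left to right: at [0:1] → 'm'; at [2:3] → 'd'; at [4:6] → 'ue'; at [7:12] → 'tnvkg'.
With no groups in the pattern, `findall` gives back each whole match — 4 here.

['m', 'd', 'ue', 'tnvkg']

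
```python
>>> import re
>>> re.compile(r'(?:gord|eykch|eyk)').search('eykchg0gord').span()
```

(0, 5)

Alternation tries branches left to right and keeps the first one that lets the overall match succeed at that position.
The match spans [0:5] → 'eykch'.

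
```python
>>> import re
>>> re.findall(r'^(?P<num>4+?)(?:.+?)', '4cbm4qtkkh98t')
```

['4']

This matches anchored at the start of the string; then one or more of a literal '4' (lazy) (captured as 'num'); then one or more of any character (lazy) (non-capturing group).
One capturing group, so `findall` returns just the captured substring from the one match — 1 in all.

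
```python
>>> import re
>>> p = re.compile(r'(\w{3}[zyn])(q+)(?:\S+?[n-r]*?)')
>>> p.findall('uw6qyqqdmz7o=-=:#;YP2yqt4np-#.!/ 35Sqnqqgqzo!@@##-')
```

Pattern: exactly 3 of a word character, then one of [zyn] (captured); then one or more of a literal 'q' (captured); then one or more of a non-whitespace character (lazy), then zero or more of a character in [n-r] (lazy) (non-capturing group).
Matches: at [1:8] match 'w6qyqqd', groups = ('w6qy', 'qq'); at [18:24] match 'YP2yqt', groups = ('YP2y', 'q'); at [34:41] match '5Sqnqqg', groups = ('5Sqn', 'qq').
`findall` packs the 2 group values into a tuple for every match.

[('w6qy', 'qq'), ('YP2y', 'q'), ('5Sqn', 'qq')]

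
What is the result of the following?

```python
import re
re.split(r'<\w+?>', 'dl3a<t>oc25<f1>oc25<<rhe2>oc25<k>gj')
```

Matches to split on: at [4:7] → '<t>'; at [11:15] → '<f1>'; at [20:26] → '<rhe2>'; at [30:33] → '<k>'.
`split` removes every match and returns the 5 fragments in between.

['dl3a', 'oc25', 'oc25<', 'oc25', 'gj']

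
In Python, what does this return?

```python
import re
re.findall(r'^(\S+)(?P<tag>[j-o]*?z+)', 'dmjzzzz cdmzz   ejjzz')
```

Pattern: anchored at the start of the string; then one or more of a non-whitespace character (captured); then zero or more of a character in [j-o] (lazy), then one or more of a literal 'z' (captured as 'tag').
Walking the string: at [0:7] match 'dmjzzzz', groups = ('dmjzzz', 'z').
Multiple groups make `findall` return tuples — one 2-tuple for the one match.

[('dmjzzz', 'z')]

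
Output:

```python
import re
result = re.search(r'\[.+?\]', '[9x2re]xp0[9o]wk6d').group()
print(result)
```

[9x2re]

`search` walks the string left to right and returns the first match it finds.
The match spans [0:7] → '[9x2re]'.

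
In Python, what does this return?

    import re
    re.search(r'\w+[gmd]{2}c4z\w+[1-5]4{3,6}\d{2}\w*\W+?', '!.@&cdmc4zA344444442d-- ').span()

Lazy quantifiers expand one character at a time until the remainder of the pattern can match.
The match spans [4:22] → 'cdmc4zA344444442d-'.

(4, 22)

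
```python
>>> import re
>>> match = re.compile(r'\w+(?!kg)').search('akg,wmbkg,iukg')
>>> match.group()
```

The negative lookaround is zero-width — it rules out positions where the adjacent text would match, without consuming anything.
Unlike `match`, `search` isn't anchored — it looks for the pattern anywhere in the string.
The match spans [0:3] → 'akg'.

'akg'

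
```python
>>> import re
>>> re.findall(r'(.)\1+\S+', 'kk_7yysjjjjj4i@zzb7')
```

A backreference is literal: `\1` must see the identical characters the first group matched.
Matches: at [0:19] match 'kk_7yysjjjjj4i@zzb7', group 1 = 'k'.
One capturing group, so `findall` returns just the captured substring from the one match — 1 in all.

['k']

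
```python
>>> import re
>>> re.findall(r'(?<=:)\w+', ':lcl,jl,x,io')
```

['lcl']

Because the assertion is zero-width, the text it checks is not consumed and won't appear in the result.
`findall` yields the raw match text (1 of them) because the pattern has no groups.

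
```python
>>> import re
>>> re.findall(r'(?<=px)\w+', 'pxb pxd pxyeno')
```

Because the assertion is zero-width, the text it checks is not consumed and won't appear in the result.
With no groups in the pattern, `findall` gives back each whole match — 3 here.

['b', 'd', 'yeno']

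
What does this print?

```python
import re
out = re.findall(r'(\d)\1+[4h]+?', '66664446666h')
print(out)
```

['6', '6']

After group 1 captures some text, `\1` only succeeds where that same text appears again.
Matches: at [0:5] match '66664', group 1 = '6'; at [7:12] match '6666h', group 1 = '6'.
One capturing group, so `findall` returns just the captured substring from each match — 2 in all.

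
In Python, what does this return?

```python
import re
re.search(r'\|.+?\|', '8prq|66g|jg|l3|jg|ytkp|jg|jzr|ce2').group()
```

'|66g|'

With the lazy modifier that quantifier settles for the fewest repetitions that let the rest of the pattern succeed (the atoms after it are unaffected and can still be greedy).
`re.search` scans for the first position where the pattern succeeds.
The match spans [4:9] → '|66g|'.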